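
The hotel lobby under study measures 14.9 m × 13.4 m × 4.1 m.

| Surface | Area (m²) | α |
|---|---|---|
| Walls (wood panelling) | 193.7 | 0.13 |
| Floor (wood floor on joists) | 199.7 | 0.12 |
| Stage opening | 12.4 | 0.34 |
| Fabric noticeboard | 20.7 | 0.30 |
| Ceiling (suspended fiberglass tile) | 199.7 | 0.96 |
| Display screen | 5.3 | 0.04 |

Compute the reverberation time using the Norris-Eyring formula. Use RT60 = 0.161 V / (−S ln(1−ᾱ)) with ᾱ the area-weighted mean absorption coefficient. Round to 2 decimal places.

0.41 s

S = Σ Sᵢ = 631.5 m².
Σ(Sᵢαᵢ) = 193.7·0.13 + 199.7·0.12 + 12.4·0.34 + 20.7·0.30 + 199.7·0.96 + 5.3·0.04 = 251.495.
Mean coefficient ᾱ = A/S = 0.3983.
−S·ln(1−ᾱ) = −631.5 × ln(1 − 0.3983) = 320.800.
V = 14.9 × 13.4 × 4.1 = 818.606 m³.
T = 0.161·V/[−S·ln(1−ᾱ)] = 0.161·818.606/320.800 = 0.41 s.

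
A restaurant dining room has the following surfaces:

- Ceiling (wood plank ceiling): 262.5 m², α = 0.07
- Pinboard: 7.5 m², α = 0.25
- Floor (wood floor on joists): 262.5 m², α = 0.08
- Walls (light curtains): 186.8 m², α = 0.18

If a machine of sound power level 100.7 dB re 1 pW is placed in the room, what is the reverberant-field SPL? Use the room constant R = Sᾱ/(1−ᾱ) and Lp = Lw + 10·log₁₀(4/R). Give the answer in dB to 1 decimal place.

87.5 dB

Σ(Sᵢαᵢ) = 262.5·0.07 + 7.5·0.25 + 262.5·0.08 + 186.8·0.18 = 74.874; total area S = 719.3 m².
ᾱ = 74.874/719.3 = 0.1041; R = Sᾱ/(1−ᾱ) = 74.874/(1−0.1041) = 83.574 m².
Lp = Lw + 10 log₁₀(4/R) = 100.7 -13.20 = 87.5 dB.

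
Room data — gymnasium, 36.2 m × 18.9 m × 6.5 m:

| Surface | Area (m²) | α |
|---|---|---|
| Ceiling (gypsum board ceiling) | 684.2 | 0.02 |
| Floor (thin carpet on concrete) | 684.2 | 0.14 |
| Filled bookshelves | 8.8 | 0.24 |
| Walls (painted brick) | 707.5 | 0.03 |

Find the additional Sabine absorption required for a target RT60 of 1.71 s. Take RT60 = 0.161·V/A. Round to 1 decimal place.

Total absorption A₁ = 684.2*0.02 + 684.2*0.14 + 8.8*0.24 + 707.5*0.03
  = 13.684 + 95.788 + 2.112 + 21.225 = 132.809 m² sabins.
V = 4447.17 m³. Required absorption A₂ = 0.161 × 4447.17 / 1.71 = 418.710 sabins.
Additional absorption ΔA = 418.710 − 132.809 = 285.9 sabins.

285.9 sabins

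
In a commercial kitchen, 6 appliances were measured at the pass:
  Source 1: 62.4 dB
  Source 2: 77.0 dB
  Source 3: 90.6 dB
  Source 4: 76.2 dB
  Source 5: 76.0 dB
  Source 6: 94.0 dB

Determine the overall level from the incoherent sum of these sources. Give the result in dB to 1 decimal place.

95.8 dB

Sum in the linear (power) domain: Σ 10^(Lᵢ/10) = 10^(62.4/10) + 10^(77.0/10) + 10^(90.6/10) + 10^(76.2/10) + 10^(76.0/10) + 10^(94.0/10) = 3.793e+09.
Combined level = 10 log₁₀(3.793e+09) = 95.8 dB.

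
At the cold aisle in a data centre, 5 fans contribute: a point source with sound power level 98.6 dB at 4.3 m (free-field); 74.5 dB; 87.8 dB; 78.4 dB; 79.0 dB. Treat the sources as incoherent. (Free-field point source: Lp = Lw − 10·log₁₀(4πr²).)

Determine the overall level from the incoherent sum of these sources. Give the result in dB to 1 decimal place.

Source at 4.3 m: Lp = 98.6 − 10·log₁₀(4π·4.3²) = 98.6 − 10·log₁₀(232.352) = 74.9 dB.
Σ 10^(Lᵢ/10) = 8.103e+08.
Back to dB: 10·log₁₀ Σ = 89.1 dB.

89.1 dB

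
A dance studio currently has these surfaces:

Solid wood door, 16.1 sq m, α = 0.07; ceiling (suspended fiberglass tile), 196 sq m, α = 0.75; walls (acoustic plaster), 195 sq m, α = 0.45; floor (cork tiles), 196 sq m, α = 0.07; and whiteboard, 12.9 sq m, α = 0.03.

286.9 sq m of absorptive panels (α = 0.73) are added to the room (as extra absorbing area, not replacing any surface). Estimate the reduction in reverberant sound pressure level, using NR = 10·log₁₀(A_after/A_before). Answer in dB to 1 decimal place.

2.6 dB

Summing Sᵢαᵢ: 1.127 + 147.000 + 87.750 + 13.720 + 0.387 → A_before = 249.984 sabins.
Treatment contributes 286.9·0.73 = 209.437 sabins.
New total A_after = 459.421 sabins.
Reduction = 10 log₁₀(A_after/A_before) = 10 log₁₀(1.8378) = 2.6 dB.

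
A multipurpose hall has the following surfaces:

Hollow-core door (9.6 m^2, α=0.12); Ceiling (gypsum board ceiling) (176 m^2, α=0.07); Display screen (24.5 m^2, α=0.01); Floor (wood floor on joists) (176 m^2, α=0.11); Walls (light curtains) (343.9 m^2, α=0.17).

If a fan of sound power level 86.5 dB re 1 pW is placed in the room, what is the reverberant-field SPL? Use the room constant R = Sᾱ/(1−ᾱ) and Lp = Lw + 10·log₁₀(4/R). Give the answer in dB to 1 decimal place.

72.3 dB

A = 91.540 sabins; S = 730.0 m^2.
ᾱ = 0.1254, so room constant R = A/(1−ᾱ) = 104.665 m^2.
Lp = Lw + 10 log₁₀(4/R) = 86.5 -14.18 = 72.3 dB.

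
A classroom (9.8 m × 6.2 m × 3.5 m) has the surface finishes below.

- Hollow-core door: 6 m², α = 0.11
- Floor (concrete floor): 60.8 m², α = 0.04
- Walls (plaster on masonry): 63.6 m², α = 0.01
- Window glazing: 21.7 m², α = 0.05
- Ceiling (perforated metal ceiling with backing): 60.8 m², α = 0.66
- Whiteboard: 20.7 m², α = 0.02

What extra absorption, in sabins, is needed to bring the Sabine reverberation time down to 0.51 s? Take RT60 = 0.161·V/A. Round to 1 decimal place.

Total absorption A₁ = 6·0.11 + 60.8·0.04 + 63.6·0.01 + 21.7·0.05 + 60.8·0.66 + 20.7·0.02
  = 0.660 + 2.432 + 0.636 + 1.085 + 40.128 + 0.414 = 45.355 m² sabins.
For T = 0.51 s, need A₂ = 0.161·V/T = 0.161·212.66/0.51 = 67.134 sabins.
Additional absorption ΔA = 67.134 − 45.355 = 21.8 sabins.

21.8 sabins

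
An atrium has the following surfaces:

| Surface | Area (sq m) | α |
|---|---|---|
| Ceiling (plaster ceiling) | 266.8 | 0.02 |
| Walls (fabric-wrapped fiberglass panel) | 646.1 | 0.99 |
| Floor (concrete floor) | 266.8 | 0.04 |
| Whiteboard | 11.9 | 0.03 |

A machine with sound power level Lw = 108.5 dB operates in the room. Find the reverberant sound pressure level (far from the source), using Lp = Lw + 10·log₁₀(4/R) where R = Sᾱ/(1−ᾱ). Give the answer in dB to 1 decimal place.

82.9 dB

A = 656.004 sabins; S = 1191.6 sq m.
ᾱ = 656.004/1191.6 = 0.5505; R = Sᾱ/(1−ᾱ) = 656.004/(1−0.5505) = 1459.408 sq m.
Lp = Lw + 10 log₁₀(4/R) = 108.5 -25.62 = 82.9 dB.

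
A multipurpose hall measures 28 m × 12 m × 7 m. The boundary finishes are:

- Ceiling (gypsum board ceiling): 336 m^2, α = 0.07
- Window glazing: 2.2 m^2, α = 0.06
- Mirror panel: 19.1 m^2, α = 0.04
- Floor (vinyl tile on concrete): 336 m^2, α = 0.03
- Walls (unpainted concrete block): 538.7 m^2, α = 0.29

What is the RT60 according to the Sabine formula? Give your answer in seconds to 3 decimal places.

A = Σ Sᵢαᵢ = 336×0.07 + 2.2×0.06 + 19.1×0.04 + 336×0.03 + 538.7×0.29 = 190.719 sabins.
Room volume: 2352 m³.
T = 0.161 V/A = 0.161·2352/190.719 = 1.985 s.

1.985 s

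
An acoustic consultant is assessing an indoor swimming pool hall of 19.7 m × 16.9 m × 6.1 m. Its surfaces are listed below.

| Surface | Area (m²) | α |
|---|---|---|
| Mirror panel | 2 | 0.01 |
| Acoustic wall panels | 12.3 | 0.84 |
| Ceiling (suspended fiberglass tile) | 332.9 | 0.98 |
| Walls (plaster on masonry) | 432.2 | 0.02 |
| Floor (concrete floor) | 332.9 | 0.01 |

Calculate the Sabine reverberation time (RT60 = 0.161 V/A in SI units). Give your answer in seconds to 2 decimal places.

0.94 sec

Total absorption A = 2×0.01 + 12.3×0.84 + 332.9×0.98 + 432.2×0.02 + 332.9×0.01
  = 0.020 + 10.332 + 326.242 + 8.644 + 3.329 = 348.567 m² sabins.
V = 19.7·16.9·6.1 = 2030.873 m³.
RT60 = 0.161 · V / A = 0.161 × 2030.873 / 348.567 = 0.94 s.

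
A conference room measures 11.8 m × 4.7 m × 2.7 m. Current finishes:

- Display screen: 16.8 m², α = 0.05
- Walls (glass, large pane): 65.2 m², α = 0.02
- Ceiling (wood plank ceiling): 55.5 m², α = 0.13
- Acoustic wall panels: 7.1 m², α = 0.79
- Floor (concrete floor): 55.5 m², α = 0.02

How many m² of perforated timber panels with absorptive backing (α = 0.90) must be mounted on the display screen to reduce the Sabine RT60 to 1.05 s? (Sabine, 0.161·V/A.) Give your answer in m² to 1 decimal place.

A₁ = Σ Sᵢαᵢ = 16.8*0.05 + 65.2*0.02 + 55.5*0.13 + 7.1*0.79 + 55.5*0.02 = 16.078 sabins.
V = 149.742 m³. Target absorption A₂ = 0.161 × 149.742 / 1.05 = 22.960 sabins.
ΔA needed = 22.960 − 16.078 = 6.882 sabins.
Each m² of panel replacing the display screen adds (0.90 − 0.05) = 0.85 sabins.
Area = ΔA/Δα = 6.882/0.85 = 8.1 m².

8.1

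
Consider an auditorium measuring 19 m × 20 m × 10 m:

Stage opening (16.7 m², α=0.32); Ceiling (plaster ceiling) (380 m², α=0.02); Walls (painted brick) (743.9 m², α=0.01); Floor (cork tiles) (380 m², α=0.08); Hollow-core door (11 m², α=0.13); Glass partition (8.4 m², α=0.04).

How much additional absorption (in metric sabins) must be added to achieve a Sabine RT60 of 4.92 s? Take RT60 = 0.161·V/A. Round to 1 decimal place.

Equivalent absorption area: A₁ = 16.7*0.32 + 380*0.02 + 743.9*0.01 + 380*0.08 + 11*0.13 + 8.4*0.04 = 52.549 m².
For T = 4.92 s, need A₂ = 0.161·V/T = 0.161·3800/4.92 = 124.350 sabins.
Additional absorption ΔA = 124.350 − 52.549 = 71.8 sabins.

71.8 sabins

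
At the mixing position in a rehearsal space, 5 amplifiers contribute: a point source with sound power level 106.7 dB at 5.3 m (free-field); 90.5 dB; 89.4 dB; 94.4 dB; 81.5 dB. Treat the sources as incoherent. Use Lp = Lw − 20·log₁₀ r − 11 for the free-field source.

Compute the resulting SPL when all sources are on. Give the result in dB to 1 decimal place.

Source at 5.3 m: Lp = 106.7 − 20·log₁₀(5.3) − 11 = 81.2 dB.
Sum in the linear (power) domain: Σ 10^(Lᵢ/10) = 10^(81.2/10) + 10^(90.5/10) + 10^(89.4/10) + 10^(94.4/10) + 10^(81.5/10) = 5.02e+09.
Combined level = 10 log₁₀(5.02e+09) = 97.0 dB.

97.0 dB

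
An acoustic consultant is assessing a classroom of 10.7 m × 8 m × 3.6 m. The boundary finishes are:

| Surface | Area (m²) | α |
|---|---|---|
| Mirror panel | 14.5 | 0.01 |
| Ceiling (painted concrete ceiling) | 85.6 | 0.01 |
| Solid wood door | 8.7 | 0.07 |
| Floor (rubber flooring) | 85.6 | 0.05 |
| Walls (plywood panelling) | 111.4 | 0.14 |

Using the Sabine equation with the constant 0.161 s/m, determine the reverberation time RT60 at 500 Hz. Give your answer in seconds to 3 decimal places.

Total absorption A = 14.5*0.01 + 85.6*0.01 + 8.7*0.07 + 85.6*0.05 + 111.4*0.14
  = 0.145 + 0.856 + 0.609 + 4.280 + 15.596 = 21.486 m² sabins.
Volume V = 10.7 × 8 × 3.6 = 308.16 m³.
Sabine: RT60 = 0.161 × 308.16 / 21.486 = 2.309 s.

2.309 s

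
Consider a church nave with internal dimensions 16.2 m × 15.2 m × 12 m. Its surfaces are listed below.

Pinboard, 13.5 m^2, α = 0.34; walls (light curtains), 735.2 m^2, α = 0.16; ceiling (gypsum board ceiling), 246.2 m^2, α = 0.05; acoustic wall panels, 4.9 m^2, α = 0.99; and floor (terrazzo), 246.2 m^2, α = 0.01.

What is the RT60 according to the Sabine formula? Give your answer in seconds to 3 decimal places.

Equivalent absorption area: A = 13.5·0.34 + 735.2·0.16 + 246.2·0.05 + 4.9·0.99 + 246.2·0.01 = 141.845 m^2.
Room volume: 2954.88 m³.
Sabine: RT60 = 0.161 × 2954.88 / 141.845 = 3.354 s.

3.354 s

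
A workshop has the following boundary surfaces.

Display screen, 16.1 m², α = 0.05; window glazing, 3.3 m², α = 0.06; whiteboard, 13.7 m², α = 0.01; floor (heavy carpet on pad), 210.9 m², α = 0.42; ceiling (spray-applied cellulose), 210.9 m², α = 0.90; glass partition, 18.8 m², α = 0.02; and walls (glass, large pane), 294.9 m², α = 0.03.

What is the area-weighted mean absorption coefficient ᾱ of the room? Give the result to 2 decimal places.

Total surface area S = 768.6 m².
A = 16.1×0.05 + 3.3×0.06 + 13.7×0.01 + 210.9×0.42 + 210.9×0.90 + 18.8×0.02 + 294.9×0.03 = 288.751 sabins.
ᾱ = A/S = 0.38.

0.38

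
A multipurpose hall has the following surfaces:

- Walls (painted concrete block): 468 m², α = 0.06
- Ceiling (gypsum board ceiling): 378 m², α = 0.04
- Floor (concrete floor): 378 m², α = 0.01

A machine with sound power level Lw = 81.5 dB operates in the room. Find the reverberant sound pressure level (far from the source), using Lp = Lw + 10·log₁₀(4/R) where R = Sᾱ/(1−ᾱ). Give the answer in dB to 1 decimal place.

70.6 dB

Σ(Sᵢαᵢ) = 468×0.06 + 378×0.04 + 378×0.01 = 46.980; total area S = 1224.0 m².
ᾱ = 0.0384, so room constant R = A/(1−ᾱ) = 48.856 m².
Lp = 81.5 + 10·log₁₀(4/48.856) = 81.5 + (-10.87) = 70.6 dB.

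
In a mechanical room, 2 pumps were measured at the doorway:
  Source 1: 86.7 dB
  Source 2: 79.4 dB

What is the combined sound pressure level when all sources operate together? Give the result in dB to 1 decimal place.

Sum in the linear (power) domain: Σ 10^(Lᵢ/10) = 10^(86.7/10) + 10^(79.4/10) = 5.548e+08.
Combined level = 10 log₁₀(5.548e+08) = 87.4 dB.

87.4 dB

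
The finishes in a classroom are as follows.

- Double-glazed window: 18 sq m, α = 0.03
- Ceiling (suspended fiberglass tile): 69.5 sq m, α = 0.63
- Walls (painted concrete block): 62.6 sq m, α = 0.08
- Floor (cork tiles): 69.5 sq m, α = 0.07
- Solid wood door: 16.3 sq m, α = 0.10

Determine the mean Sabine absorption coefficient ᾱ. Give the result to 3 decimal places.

Total surface area S = 235.9 sq m.
Weighted sum Σ Sα = 55.828.
ᾱ = A/S = 0.237.

0.237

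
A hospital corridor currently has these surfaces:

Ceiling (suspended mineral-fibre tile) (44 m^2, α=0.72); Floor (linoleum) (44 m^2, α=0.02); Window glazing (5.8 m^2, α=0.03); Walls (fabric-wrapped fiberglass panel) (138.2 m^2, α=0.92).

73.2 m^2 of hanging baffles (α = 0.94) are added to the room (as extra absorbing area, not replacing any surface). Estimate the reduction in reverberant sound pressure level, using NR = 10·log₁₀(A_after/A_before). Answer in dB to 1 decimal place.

1.6 dB

Total absorption A_before = 44×0.72 + 44×0.02 + 5.8×0.03 + 138.2×0.92
  = 31.680 + 0.880 + 0.174 + 127.144 = 159.878 m^2 sabins.
Treatment contributes 73.2·0.94 = 68.808 sabins.
A_after = 159.878 + 68.808 = 228.686 sabins.
Reduction = 10 log₁₀(A_after/A_before) = 10 log₁₀(1.4304) = 1.6 dB.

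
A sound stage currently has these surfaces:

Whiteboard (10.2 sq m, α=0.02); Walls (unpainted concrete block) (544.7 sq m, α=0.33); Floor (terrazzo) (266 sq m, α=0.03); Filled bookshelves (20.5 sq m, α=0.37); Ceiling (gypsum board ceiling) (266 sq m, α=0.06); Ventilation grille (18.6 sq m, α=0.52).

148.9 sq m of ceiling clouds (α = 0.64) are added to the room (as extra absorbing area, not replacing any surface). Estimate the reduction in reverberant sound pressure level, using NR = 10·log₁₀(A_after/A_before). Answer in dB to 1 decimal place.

1.6 dB

Equivalent absorption area: A_before = 10.2×0.02 + 544.7×0.33 + 266×0.03 + 20.5×0.37 + 266×0.06 + 18.6×0.52 = 221.152 sq m.
Added absorption = 148.9 × 0.64 = 95.296 sabins.
A_after = 221.152 + 95.296 = 316.448 sabins.
Reduction = 10 log₁₀(A_after/A_before) = 10 log₁₀(1.4309) = 1.6 dB.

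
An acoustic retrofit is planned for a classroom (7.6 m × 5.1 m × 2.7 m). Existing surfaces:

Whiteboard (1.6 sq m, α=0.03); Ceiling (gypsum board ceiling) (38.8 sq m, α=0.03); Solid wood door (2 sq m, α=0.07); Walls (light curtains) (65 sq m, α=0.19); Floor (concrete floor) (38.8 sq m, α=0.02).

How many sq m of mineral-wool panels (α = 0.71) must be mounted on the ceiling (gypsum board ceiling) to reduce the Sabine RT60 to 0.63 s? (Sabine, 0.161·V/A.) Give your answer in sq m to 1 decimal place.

18.0

A₁ = Σ Sᵢαᵢ = 1.6·0.03 + 38.8·0.03 + 2·0.07 + 65·0.19 + 38.8·0.02 = 14.478 sabins.
V = 104.652 m³. Target absorption A₂ = 0.161 × 104.652 / 0.63 = 26.744 sabins.
Absorption to add: 26.744 − 14.478 = 12.266 sabins.
Each sq m of panel replacing the ceiling (gypsum board ceiling) adds (0.71 − 0.03) = 0.68 sabins.
Area = ΔA/Δα = 12.266/0.68 = 18.0 sq m.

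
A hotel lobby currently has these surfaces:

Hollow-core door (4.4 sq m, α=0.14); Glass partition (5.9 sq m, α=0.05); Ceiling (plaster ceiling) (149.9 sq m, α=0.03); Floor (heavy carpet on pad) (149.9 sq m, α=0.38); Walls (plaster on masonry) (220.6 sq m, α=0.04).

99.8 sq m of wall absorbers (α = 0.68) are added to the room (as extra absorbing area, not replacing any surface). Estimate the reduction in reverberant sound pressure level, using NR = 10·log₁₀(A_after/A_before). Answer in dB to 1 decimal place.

Summing Sᵢαᵢ: 0.616 + 0.295 + 4.497 + 56.962 + 8.824 → A_before = 71.194 sabins.
Treatment contributes 99.8·0.68 = 67.864 sabins.
New total A_after = 139.058 sabins.
Reduction = 10 log₁₀(A_after/A_before) = 10 log₁₀(1.9532) = 2.9 dB.

2.9 dB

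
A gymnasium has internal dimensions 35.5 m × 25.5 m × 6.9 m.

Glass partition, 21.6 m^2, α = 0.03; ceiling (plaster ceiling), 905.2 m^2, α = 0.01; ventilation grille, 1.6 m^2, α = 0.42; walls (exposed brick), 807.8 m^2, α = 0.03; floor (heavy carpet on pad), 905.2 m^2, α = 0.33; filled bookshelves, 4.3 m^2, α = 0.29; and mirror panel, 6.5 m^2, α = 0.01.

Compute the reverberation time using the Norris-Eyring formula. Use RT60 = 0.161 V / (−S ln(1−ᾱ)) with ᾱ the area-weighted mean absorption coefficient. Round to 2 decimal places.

S = Σ Sᵢ = 2652.2 m^2.
Absorption A = 21.6×0.03 + 905.2×0.01 + 1.6×0.42 + 807.8×0.03 + 905.2×0.33 + 4.3×0.29 + 6.5×0.01 = 334.634 sabins.
ᾱ = 334.634 / 2652.2 = 0.1262.
−S·ln(1−ᾱ) = −2652.2 × ln(1 − 0.1262) = 357.792.
V = 35.5 × 25.5 × 6.9 = 6246.225 m³.
RT60 = 0.161 × 6246.225 / 357.792 = 2.81 s.

2.81 s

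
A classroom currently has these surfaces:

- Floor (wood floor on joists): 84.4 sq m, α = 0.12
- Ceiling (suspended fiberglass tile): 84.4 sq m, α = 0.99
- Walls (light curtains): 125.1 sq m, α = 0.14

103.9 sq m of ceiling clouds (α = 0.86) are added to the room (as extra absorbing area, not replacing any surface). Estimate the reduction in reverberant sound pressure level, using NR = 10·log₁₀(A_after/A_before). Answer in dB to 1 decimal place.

Equivalent absorption area: A_before = 84.4×0.12 + 84.4×0.99 + 125.1×0.14 = 111.198 sq m.
Added absorption = 103.9 × 0.86 = 89.354 sabins.
New total A_after = 200.552 sabins.
Reduction = 10 log₁₀(A_after/A_before) = 10 log₁₀(1.8036) = 2.6 dB.

2.6 dB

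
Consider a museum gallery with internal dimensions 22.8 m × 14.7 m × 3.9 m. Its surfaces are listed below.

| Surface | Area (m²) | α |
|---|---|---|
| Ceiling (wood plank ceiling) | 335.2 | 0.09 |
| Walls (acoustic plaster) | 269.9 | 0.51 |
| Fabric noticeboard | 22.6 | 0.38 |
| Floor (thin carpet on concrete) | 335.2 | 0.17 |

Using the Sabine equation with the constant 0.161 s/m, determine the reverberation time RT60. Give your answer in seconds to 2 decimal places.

Equivalent absorption area: A = 335.2*0.09 + 269.9*0.51 + 22.6*0.38 + 335.2*0.17 = 233.389 m².
Volume V = 22.8 × 14.7 × 3.9 = 1307.124 m³.
RT60 = 0.161 · V / A = 0.161 × 1307.124 / 233.389 = 0.90 s.

0.90 s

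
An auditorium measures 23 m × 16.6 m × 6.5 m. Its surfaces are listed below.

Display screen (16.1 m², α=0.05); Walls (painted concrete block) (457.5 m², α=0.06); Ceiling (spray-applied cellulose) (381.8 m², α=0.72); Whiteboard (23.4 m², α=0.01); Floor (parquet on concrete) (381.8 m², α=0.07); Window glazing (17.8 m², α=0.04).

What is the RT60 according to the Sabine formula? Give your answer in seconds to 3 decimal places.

1.208 seconds

Summing Sᵢαᵢ: 0.805 + 27.450 + 274.896 + 0.234 + 26.726 + 0.712 → A = 330.823 sabins.
V = 23·16.6·6.5 = 2481.7 m³.
RT60 = 0.161 · V / A = 0.161 × 2481.7 / 330.823 = 1.208 s.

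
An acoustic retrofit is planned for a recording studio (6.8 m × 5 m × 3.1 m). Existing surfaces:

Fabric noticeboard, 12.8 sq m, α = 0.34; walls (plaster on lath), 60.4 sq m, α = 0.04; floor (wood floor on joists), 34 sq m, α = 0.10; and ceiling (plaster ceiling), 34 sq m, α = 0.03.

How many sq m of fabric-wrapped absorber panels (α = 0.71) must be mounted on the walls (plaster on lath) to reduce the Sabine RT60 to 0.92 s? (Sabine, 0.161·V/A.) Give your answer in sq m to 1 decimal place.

10.8

Summing Sᵢαᵢ: 4.352 + 2.416 + 3.400 + 1.020 → A₁ = 11.188 sabins.
Required A₂ = 0.161·105.4/0.92 = 18.445 sabins.
ΔA needed = 18.445 − 11.188 = 7.257 sabins.
Net gain per sq m: Δα = 0.71 − 0.04 = 0.67.
Panel area = 7.257 / 0.67 = 10.8 sq m.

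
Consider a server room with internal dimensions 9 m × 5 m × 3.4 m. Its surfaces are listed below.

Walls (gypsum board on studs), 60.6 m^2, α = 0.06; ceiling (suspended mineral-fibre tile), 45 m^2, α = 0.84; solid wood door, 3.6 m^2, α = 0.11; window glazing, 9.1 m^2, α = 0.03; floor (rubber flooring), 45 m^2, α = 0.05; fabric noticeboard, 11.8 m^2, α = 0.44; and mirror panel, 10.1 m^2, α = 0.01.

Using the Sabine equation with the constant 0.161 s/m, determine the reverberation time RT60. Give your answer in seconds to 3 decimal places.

Equivalent absorption area: A = 60.6*0.06 + 45*0.84 + 3.6*0.11 + 9.1*0.03 + 45*0.05 + 11.8*0.44 + 10.1*0.01 = 49.648 m^2.
Room volume: 153 m³.
RT60 = 0.161 · V / A = 0.161 × 153 / 49.648 = 0.496 s.

0.496 s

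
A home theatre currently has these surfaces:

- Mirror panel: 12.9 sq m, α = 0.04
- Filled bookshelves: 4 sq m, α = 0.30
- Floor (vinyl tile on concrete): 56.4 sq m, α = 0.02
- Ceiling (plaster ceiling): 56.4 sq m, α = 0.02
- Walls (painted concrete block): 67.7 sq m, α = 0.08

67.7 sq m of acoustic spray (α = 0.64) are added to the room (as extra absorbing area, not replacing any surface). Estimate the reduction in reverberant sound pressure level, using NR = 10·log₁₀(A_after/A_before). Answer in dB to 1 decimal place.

7.5 dB

Total absorption A_before = 12.9×0.04 + 4×0.30 + 56.4×0.02 + 56.4×0.02 + 67.7×0.08
  = 0.516 + 1.200 + 1.128 + 1.128 + 5.416 = 9.388 sq m sabins.
Added absorption = 67.7 × 0.64 = 43.328 sabins.
New total A_after = 52.716 sabins.
NR = 10·log₁₀(52.716/9.388) = 7.5 dB.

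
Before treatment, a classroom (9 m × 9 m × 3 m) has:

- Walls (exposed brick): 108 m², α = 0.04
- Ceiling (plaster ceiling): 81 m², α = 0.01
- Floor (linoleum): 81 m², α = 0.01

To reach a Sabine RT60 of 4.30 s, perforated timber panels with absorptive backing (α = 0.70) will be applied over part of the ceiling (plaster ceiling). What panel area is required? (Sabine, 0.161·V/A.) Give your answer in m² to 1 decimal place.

4.6

Summing Sᵢαᵢ: 4.320 + 0.810 + 0.810 → A₁ = 5.940 sabins.
Required A₂ = 0.161·243/4.30 = 9.098 sabins.
Absorption to add: 9.098 − 5.940 = 3.158 sabins.
Each m² of panel replacing the ceiling (plaster ceiling) adds (0.70 − 0.01) = 0.69 sabins.
Panel area = 3.158 / 0.69 = 4.6 m².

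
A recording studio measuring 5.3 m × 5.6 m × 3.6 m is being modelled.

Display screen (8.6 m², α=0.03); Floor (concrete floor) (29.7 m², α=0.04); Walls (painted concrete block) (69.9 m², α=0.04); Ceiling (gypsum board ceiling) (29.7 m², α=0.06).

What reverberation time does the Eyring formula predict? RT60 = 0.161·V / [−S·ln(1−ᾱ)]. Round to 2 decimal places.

S = Σ Sᵢ = 137.9 m².
Absorption A = 8.6×0.03 + 29.7×0.04 + 69.9×0.04 + 29.7×0.06 = 6.024 sabins.
ᾱ = 6.024 / 137.9 = 0.0437.
Eyring denominator: −S ln(1−ᾱ) = 6.162.
V = 5.3 × 5.6 × 3.6 = 106.848 m³.
RT60 = 0.161 × 106.848 / 6.162 = 2.79 s.

2.79 sec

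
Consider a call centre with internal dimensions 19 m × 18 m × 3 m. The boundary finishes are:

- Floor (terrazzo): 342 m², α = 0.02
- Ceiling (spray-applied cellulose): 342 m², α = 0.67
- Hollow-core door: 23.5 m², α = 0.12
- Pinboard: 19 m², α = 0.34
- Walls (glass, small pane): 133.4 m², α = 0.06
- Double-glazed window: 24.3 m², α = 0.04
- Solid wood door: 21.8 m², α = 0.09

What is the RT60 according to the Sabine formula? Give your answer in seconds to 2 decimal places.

0.64 s

Equivalent absorption area: A = 342·0.02 + 342·0.67 + 23.5·0.12 + 19·0.34 + 133.4·0.06 + 24.3·0.04 + 21.8·0.09 = 256.198 m².
Room volume: 1026 m³.
RT60 = 0.161 · V / A = 0.161 × 1026 / 256.198 = 0.64 s.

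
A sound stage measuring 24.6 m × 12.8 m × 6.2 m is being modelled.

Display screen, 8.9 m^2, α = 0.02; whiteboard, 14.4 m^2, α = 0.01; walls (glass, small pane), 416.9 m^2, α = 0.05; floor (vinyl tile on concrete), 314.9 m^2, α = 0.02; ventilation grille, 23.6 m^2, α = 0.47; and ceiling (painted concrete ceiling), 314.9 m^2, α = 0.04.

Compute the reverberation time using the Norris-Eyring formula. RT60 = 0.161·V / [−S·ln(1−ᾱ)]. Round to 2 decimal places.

S = Σ Sᵢ = 1093.6 m^2.
Σ(Sᵢαᵢ) = 8.9·0.02 + 14.4·0.01 + 416.9·0.05 + 314.9·0.02 + 23.6·0.47 + 314.9·0.04 = 51.153.
Mean coefficient ᾱ = A/S = 0.0468.
−S·ln(1−ᾱ) = −1093.6 × ln(1 − 0.0468) = 52.417.
V = 24.6 × 12.8 × 6.2 = 1952.256 m³.
T = 0.161·V/[−S·ln(1−ᾱ)] = 0.161·1952.256/52.417 = 6.00 s.

6.00 seconds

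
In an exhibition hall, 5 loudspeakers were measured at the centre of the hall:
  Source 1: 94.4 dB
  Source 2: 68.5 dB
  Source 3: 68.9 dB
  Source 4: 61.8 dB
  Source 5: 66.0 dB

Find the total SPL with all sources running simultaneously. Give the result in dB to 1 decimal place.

Converting to relative power and adding: 10^(94.4/10) + 10^(68.5/10) + 10^(68.9/10) + 10^(61.8/10) + 10^(66.0/10) = 2.775e+09.
Back to dB: 10·log₁₀ Σ = 94.4 dB.

94.4 dB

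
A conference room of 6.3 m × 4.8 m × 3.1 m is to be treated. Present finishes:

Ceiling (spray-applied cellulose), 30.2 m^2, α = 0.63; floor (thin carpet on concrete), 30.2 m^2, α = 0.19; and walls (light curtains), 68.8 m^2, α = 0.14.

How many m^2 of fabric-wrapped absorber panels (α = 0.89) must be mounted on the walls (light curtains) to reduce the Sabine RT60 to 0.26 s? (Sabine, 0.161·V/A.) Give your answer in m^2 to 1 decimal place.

Equivalent absorption area: A₁ = 30.2·0.63 + 30.2·0.19 + 68.8·0.14 = 34.396 m^2.
Required A₂ = 0.161·93.744/0.26 = 58.049 sabins.
ΔA needed = 58.049 − 34.396 = 23.653 sabins.
Net gain per m^2: Δα = 0.89 − 0.14 = 0.75.
Panel area = 23.653 / 0.75 = 31.5 m^2.

31.5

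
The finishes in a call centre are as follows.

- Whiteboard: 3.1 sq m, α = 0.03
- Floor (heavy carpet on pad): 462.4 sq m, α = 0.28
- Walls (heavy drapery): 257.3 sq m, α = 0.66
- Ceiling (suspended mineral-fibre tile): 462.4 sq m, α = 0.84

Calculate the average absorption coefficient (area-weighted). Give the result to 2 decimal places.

0.58

S = Σ Sᵢ = 3.1 + 462.4 + 257.3 + 462.4 = 1185.2 sq m.
A = 3.1×0.03 + 462.4×0.28 + 257.3×0.66 + 462.4×0.84 = 687.799 sabins.
ᾱ = 687.799 / 1185.2 = 0.58.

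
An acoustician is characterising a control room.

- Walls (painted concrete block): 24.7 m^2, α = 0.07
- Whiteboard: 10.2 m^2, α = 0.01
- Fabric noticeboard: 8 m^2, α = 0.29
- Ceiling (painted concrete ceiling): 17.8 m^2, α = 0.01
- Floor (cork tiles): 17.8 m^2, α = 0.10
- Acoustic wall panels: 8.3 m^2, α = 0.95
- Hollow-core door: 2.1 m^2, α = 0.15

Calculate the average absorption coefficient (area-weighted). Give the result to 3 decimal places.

0.161

S = Σ Sᵢ = 24.7 + 10.2 + 8 + 17.8 + 17.8 + 8.3 + 2.1 = 88.9 m^2.
A = 24.7*0.07 + 10.2*0.01 + 8*0.29 + 17.8*0.01 + 17.8*0.10 + 8.3*0.95 + 2.1*0.15 = 14.309 sabins.
ᾱ = A/S = 0.161.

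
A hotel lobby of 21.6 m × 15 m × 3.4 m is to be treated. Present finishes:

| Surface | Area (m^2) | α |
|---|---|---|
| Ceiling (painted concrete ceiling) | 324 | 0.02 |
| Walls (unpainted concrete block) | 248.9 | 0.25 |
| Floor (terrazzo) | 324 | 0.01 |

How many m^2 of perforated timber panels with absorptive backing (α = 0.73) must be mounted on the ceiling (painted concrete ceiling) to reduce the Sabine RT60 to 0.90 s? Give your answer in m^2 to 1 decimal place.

A₁ = Σ Sᵢαᵢ = 324*0.02 + 248.9*0.25 + 324*0.01 = 71.945 sabins.
Required A₂ = 0.161·1101.6/0.90 = 197.064 sabins.
Absorption to add: 197.064 − 71.945 = 125.119 sabins.
Net gain per m^2: Δα = 0.73 − 0.02 = 0.71.
Panel area = 125.119 / 0.71 = 176.2 m^2.

176.2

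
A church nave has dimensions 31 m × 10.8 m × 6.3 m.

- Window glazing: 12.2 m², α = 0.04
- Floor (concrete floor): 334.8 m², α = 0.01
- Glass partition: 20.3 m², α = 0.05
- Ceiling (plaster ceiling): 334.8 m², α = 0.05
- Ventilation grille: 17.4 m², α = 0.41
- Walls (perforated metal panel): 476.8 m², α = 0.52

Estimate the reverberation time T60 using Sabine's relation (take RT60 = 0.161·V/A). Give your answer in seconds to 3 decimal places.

1.227 seconds

Equivalent absorption area: A = 12.2*0.04 + 334.8*0.01 + 20.3*0.05 + 334.8*0.05 + 17.4*0.41 + 476.8*0.52 = 276.661 m².
V = 31·10.8·6.3 = 2109.24 m³.
T = 0.161 V/A = 0.161·2109.24/276.661 = 1.227 s.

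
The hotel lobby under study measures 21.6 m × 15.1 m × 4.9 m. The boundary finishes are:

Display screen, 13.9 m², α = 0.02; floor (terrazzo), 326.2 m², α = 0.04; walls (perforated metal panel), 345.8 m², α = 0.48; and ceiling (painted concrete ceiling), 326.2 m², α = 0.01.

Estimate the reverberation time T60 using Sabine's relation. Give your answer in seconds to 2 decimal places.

1.41 s

A = Σ Sᵢαᵢ = 13.9·0.02 + 326.2·0.04 + 345.8·0.48 + 326.2·0.01 = 182.572 sabins.
Room volume: 1598.184 m³.
RT60 = 0.161 · V / A = 0.161 × 1598.184 / 182.572 = 1.41 s.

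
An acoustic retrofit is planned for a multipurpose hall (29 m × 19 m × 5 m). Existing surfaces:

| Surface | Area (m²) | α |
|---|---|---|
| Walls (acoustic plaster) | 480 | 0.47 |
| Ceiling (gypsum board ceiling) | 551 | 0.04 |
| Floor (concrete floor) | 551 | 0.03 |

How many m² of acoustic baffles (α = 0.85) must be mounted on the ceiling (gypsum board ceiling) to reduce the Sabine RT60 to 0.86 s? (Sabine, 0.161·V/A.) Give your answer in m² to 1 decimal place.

310.6

Total absorption A₁ = 480*0.47 + 551*0.04 + 551*0.03
  = 225.600 + 22.040 + 16.530 = 264.170 m² sabins.
Required A₂ = 0.161·2755/0.86 = 515.762 sabins.
Absorption to add: 515.762 − 264.170 = 251.592 sabins.
Each m² of panel replacing the ceiling (gypsum board ceiling) adds (0.85 − 0.04) = 0.81 sabins.
Panel area = 251.592 / 0.81 = 310.6 m².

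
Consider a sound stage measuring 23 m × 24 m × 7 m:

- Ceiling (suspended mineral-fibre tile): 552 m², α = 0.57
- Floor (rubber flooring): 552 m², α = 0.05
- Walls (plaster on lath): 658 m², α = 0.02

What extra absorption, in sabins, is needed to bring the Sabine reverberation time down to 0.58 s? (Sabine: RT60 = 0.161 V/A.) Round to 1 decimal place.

717.2 sabins

Total absorption A₁ = 552*0.57 + 552*0.05 + 658*0.02
  = 314.640 + 27.600 + 13.160 = 355.400 m² sabins.
For T = 0.58 s, need A₂ = 0.161·V/T = 0.161·3864/0.58 = 1072.593 sabins.
Additional absorption ΔA = 1072.593 − 355.400 = 717.2 sabins.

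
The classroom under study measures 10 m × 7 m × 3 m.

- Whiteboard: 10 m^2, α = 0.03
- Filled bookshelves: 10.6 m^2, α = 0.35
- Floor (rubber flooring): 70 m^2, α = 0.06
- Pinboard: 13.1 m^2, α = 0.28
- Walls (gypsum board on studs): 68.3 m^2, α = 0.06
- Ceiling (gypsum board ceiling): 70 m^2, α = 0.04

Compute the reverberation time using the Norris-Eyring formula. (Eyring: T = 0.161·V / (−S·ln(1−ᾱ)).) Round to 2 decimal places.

S = Σ Sᵢ = 242.0 m^2.
Σ(Sᵢαᵢ) = 10·0.03 + 10.6·0.35 + 70·0.06 + 13.1·0.28 + 68.3·0.06 + 70·0.04 = 18.776.
ᾱ = 18.776 / 242.0 = 0.0776.
−S·ln(1−ᾱ) = −242.0 × ln(1 − 0.0776) = 19.548.
V = 10 × 7 × 3 = 210 m³.
RT60 = 0.161 × 210 / 19.548 = 1.73 s.

1.73 sec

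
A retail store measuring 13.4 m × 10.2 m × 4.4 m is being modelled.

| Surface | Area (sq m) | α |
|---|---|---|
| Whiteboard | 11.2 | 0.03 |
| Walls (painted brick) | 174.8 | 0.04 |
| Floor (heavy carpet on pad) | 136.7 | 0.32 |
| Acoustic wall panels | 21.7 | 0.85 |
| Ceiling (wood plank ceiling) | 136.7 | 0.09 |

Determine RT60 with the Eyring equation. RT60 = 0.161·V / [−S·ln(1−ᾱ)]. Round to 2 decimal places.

1.08 sec

Total surface area S = 11.2 + 174.8 + 136.7 + 21.7 + 136.7 = 481.1 sq m.
Σ(Sᵢαᵢ) = 11.2×0.03 + 174.8×0.04 + 136.7×0.32 + 21.7×0.85 + 136.7×0.09 = 81.820.
ᾱ = 81.820 / 481.1 = 0.1701.
−S·ln(1−ᾱ) = −481.1 × ln(1 − 0.1701) = 89.701.
V = 13.4 × 10.2 × 4.4 = 601.392 m³.
T = 0.161·V/[−S·ln(1−ᾱ)] = 0.161·601.392/89.701 = 1.08 s.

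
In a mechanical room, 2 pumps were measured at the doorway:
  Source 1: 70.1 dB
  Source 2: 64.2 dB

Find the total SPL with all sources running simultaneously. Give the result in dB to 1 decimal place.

Σ 10^(Lᵢ/10) = 1.286e+07.
Combined level = 10 log₁₀(1.286e+07) = 71.1 dB.

71.1 dB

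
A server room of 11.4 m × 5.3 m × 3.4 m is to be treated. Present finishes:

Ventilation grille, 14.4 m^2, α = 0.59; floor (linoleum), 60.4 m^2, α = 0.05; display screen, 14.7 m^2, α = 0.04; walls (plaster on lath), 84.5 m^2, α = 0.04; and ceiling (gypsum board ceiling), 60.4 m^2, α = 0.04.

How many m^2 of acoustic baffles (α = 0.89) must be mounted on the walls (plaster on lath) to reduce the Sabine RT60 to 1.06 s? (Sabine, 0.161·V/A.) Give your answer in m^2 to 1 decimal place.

Equivalent absorption area: A₁ = 14.4×0.59 + 60.4×0.05 + 14.7×0.04 + 84.5×0.04 + 60.4×0.04 = 17.900 m^2.
Required A₂ = 0.161·205.428/1.06 = 31.202 sabins.
ΔA needed = 31.202 − 17.900 = 13.302 sabins.
Net gain per m^2: Δα = 0.89 − 0.04 = 0.85.
Area = ΔA/Δα = 13.302/0.85 = 15.6 m^2.

15.6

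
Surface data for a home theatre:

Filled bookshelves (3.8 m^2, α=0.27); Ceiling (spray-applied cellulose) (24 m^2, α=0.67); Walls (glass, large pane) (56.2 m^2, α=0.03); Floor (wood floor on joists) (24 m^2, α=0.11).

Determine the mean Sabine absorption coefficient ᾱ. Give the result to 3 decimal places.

Total surface area S = 108.0 m^2.
Weighted sum Σ Sα = 21.432.
ᾱ = A/S = 0.198.

0.198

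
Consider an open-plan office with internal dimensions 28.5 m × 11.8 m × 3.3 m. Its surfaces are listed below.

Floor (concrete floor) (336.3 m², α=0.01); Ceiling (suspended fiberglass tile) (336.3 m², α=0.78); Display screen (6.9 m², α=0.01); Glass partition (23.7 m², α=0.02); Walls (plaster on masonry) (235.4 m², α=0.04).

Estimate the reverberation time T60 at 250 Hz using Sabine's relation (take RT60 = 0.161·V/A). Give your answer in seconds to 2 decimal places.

Equivalent absorption area: A = 336.3*0.01 + 336.3*0.78 + 6.9*0.01 + 23.7*0.02 + 235.4*0.04 = 275.636 m².
Room volume: 1109.79 m³.
RT60 = 0.161 · V / A = 0.161 × 1109.79 / 275.636 = 0.65 s.

0.65 sec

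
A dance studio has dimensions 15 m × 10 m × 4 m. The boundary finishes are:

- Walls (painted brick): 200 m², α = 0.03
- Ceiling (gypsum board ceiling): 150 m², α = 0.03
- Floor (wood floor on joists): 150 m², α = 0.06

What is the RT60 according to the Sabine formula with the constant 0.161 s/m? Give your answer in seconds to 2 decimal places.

A = Σ Sᵢαᵢ = 200×0.03 + 150×0.03 + 150×0.06 = 19.500 sabins.
V = 15·10·4 = 600 m³.
RT60 = 0.161 · V / A = 0.161 × 600 / 19.500 = 4.95 s.

4.95 s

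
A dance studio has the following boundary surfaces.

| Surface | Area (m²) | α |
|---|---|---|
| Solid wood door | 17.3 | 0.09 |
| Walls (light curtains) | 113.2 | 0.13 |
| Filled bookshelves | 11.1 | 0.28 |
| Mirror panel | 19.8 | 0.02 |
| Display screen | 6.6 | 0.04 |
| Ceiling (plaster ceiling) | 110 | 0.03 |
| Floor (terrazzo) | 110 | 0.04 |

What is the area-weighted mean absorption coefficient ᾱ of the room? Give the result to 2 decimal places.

0.07

S = Σ Sᵢ = 17.3 + 113.2 + 11.1 + 19.8 + 6.6 + 110 + 110 = 388.0 m².
A = 17.3×0.09 + 113.2×0.13 + 11.1×0.28 + 19.8×0.02 + 6.6×0.04 + 110×0.03 + 110×0.04 = 27.741 sabins.
ᾱ = A/S = 0.07.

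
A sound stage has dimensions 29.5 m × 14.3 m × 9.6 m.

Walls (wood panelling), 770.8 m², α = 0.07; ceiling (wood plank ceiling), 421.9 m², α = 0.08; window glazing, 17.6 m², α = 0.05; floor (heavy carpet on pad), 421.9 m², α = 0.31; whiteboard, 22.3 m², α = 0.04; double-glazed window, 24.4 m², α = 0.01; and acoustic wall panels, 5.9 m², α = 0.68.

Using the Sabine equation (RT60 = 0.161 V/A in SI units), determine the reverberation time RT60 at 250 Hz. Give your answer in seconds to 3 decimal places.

2.904 seconds

Total absorption A = 770.8*0.07 + 421.9*0.08 + 17.6*0.05 + 421.9*0.31 + 22.3*0.04 + 24.4*0.01 + 5.9*0.68
  = 53.956 + 33.752 + 0.880 + 130.789 + 0.892 + 0.244 + 4.012 = 224.525 m² sabins.
V = 29.5·14.3·9.6 = 4049.76 m³.
RT60 = 0.161 · V / A = 0.161 × 4049.76 / 224.525 = 2.904 s.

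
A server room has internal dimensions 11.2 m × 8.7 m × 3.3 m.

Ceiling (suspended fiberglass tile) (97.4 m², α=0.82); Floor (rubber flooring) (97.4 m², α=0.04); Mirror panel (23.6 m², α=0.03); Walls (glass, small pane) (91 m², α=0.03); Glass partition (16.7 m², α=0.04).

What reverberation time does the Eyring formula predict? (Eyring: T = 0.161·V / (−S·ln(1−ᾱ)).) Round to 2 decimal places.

0.51 seconds

Total surface area S = 97.4 + 97.4 + 23.6 + 91 + 16.7 = 326.1 m².
Absorption A = 97.4·0.82 + 97.4·0.04 + 23.6·0.03 + 91·0.03 + 16.7·0.04 = 87.870 sabins.
Mean coefficient ᾱ = A/S = 0.2695.
−S·ln(1−ᾱ) = −326.1 × ln(1 − 0.2695) = 102.404.
V = 11.2 × 8.7 × 3.3 = 321.552 m³.
T = 0.161·V/[−S·ln(1−ᾱ)] = 0.161·321.552/102.404 = 0.51 s.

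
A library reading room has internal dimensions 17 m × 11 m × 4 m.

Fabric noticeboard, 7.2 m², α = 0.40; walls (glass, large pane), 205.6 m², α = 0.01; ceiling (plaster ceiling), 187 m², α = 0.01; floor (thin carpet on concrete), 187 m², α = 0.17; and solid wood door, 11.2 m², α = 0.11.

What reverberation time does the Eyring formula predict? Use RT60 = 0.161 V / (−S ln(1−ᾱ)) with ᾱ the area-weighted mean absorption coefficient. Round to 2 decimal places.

S = Σ Sᵢ = 598.0 m².
Absorption A = 7.2×0.40 + 205.6×0.01 + 187×0.01 + 187×0.17 + 11.2×0.11 = 39.828 sabins.
Mean coefficient ᾱ = A/S = 0.0666.
−S·ln(1−ᾱ) = −598.0 × ln(1 − 0.0666) = 41.215.
V = 17 × 11 × 4 = 748 m³.
RT60 = 0.161 × 748 / 41.215 = 2.92 s.

2.92 s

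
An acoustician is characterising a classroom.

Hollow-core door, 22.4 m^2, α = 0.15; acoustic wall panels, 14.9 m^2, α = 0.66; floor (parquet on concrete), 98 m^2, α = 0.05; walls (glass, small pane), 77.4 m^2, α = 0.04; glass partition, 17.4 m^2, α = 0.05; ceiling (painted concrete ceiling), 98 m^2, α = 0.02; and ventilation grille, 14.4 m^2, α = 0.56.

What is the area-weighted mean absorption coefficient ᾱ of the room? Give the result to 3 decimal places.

0.094

Total surface area S = 342.5 m^2.
Weighted sum Σ Sα = 32.084.
ᾱ = 32.084 / 342.5 = 0.094.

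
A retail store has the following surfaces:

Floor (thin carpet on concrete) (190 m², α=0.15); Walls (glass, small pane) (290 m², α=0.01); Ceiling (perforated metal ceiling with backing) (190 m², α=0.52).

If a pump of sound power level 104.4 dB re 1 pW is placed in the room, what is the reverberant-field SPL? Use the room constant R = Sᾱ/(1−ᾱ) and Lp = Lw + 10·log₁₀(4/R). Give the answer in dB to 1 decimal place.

88.3 dB

Σ(Sᵢαᵢ) = 190×0.15 + 290×0.01 + 190×0.52 = 130.200; total area S = 670.0 m².
ᾱ = 0.1943, so room constant R = A/(1−ᾱ) = 161.599 m².
Lp = Lw + 10 log₁₀(4/R) = 104.4 -16.06 = 88.3 dB.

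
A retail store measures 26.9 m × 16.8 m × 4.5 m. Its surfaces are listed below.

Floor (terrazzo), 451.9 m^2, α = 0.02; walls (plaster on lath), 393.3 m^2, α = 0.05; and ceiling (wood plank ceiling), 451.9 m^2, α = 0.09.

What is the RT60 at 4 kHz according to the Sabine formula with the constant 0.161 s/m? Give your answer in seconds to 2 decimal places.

Total absorption A = 451.9*0.02 + 393.3*0.05 + 451.9*0.09
  = 9.038 + 19.665 + 40.671 = 69.374 m^2 sabins.
Room volume: 2033.64 m³.
Sabine: RT60 = 0.161 × 2033.64 / 69.374 = 4.72 s.

4.72 s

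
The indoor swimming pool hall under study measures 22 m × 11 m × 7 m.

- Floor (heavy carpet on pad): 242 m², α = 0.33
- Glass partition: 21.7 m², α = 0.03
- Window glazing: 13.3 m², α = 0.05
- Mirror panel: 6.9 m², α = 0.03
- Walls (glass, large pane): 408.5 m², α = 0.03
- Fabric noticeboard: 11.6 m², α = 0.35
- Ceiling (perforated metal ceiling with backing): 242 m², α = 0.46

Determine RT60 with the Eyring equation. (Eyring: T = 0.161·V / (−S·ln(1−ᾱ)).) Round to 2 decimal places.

S = Σ Sᵢ = 946.0 m².
Absorption A = 242·0.33 + 21.7·0.03 + 13.3·0.05 + 6.9·0.03 + 408.5·0.03 + 11.6·0.35 + 242·0.46 = 209.018 sabins.
ᾱ = 209.018 / 946.0 = 0.2209.
−S·ln(1−ᾱ) = −946.0 × ln(1 − 0.2209) = 236.137.
V = 22 × 11 × 7 = 1694 m³.
T = 0.161·V/[−S·ln(1−ᾱ)] = 0.161·1694/236.137 = 1.15 s.

1.15 s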